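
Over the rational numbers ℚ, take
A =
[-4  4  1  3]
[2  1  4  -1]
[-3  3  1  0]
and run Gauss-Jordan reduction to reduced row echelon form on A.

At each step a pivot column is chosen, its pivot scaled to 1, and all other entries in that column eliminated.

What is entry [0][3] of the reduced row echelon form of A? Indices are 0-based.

M[0][3] = 32/3

step 1: normalize row 0 (÷-4) = (1, -1, -1/4, -3/4)
  row 1: subtract 2×row0 = (0, 3, 9/2, 1/2)
  row 2: subtract -3×row0 = (0, 0, 1/4, -9/4)
step 2: normalize row 1 (÷3) = (0, 1, 3/2, 1/6)
  row 0: subtract -1×row1 = (1, 0, 5/4, -7/12)
step 3: normalize row 2 (÷1/4) = (0, 0, 1, -9)
  row 0: subtract 5/4×row2 = (1, 0, 0, 32/3)
  row 1: subtract 3/2×row2 = (0, 1, 0, 41/3)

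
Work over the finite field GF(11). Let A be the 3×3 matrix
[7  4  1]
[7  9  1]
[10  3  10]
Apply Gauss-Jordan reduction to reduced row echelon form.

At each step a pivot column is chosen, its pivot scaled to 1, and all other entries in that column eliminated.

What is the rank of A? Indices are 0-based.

step 1: normalize row 0 (÷7) = (1, 10, 8)
  row 1: subtract 7×row0 = (0, 5, 0)
  row 2: subtract 10×row0 = (0, 2, 7)
step 2: normalize row 1 (÷5) = (0, 1, 0)
  row 0: subtract 10×row1 = (1, 0, 8)
  row 2: subtract 2×row1 = (0, 0, 7)
step 3: normalize row 2 (÷7) = (0, 0, 1)
  row 0: subtract 8×row2 = (1, 0, 0)

rank = 3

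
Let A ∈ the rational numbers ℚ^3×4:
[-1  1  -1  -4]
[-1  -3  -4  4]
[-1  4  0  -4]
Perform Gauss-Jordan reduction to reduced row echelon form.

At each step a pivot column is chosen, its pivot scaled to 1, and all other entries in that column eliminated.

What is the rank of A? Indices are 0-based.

rank = 3

pivot(0,0)=-1: scale R0 → (1, -1, 1, 4)
  clear (1,0): R1 −= (-1)R0 → (0, -4, -3, 8)
  clear (2,0): R2 −= (-1)R0 → (0, 3, 1, 0)
pivot(1,1)=-4: scale R1 → (0, 1, 3/4, -2)
  clear (0,1): R0 −= (-1)R1 → (1, 0, 7/4, 2)
  clear (2,1): R2 −= (3)R1 → (0, 0, -5/4, 6)
pivot(2,2)=-5/4: scale R2 → (0, 0, 1, -24/5)
  clear (0,2): R0 −= (7/4)R2 → (1, 0, 0, 52/5)
  clear (1,2): R1 −= (3/4)R2 → (0, 1, 0, 8/5)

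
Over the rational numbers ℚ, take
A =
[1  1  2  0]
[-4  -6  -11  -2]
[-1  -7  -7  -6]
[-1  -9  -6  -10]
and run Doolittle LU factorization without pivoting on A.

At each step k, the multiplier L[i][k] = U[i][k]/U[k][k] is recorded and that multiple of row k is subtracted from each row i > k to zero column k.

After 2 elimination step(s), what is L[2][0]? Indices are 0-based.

L[2][0] = -1

k=0: U[0][0]=1
  eliminate (1,0): mult=-4, new row 1: (0, -2, -3, -2); set L[1][0]=-4
  eliminate (2,0): mult=-1, new row 2: (0, -6, -5, -6); set L[2][0]=-1
  eliminate (3,0): mult=-1, new row 3: (0, -8, -4, -10); set L[3][0]=-1
k=1: U[1][1]=-2
  eliminate (2,1): mult=3, new row 2: (0, 0, 4, 0); set L[2][1]=3
  eliminate (3,1): mult=4, new row 3: (0, 0, 8, -2); set L[3][1]=4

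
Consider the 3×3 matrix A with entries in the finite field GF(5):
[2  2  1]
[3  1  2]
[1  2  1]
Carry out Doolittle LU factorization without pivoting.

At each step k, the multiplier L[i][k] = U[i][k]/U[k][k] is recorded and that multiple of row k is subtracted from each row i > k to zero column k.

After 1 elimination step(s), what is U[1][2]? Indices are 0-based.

U[1][2] = 3

Step 1: pivot at (0,0) is 2.
  row1 ← row1 − (4)·row0  ⇒  L[1][0]=4, U row1=(0, 3, 3)
  row2 ← row2 − (3)·row0  ⇒  L[2][0]=3, U row2=(0, 1, 3)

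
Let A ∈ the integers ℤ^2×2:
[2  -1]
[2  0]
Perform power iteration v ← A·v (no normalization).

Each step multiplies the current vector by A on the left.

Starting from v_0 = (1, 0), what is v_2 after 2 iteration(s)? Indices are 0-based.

v_2 = (2, 4)

v_0 = (1, 0).
v_1 = A·v_0 = (2, 2).
v_2 = A·v_1 = (2, 4).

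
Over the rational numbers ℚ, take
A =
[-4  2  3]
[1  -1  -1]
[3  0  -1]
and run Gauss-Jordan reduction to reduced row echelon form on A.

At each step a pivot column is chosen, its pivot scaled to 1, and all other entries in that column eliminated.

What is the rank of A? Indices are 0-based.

[1] R0 /= -4  ⇒  (1, -1/2, -3/4)
     R1 -= 1·R0  ⇒  (0, -1/2, -1/4)
     R2 -= 3·R0  ⇒  (0, 3/2, 5/4)
[2] R1 /= -1/2  ⇒  (0, 1, 1/2)
     R0 -= -1/2·R1  ⇒  (1, 0, -1/2)
     R2 -= 3/2·R1  ⇒  (0, 0, 1/2)
[3] R2 /= 1/2  ⇒  (0, 0, 1)
     R0 -= -1/2·R2  ⇒  (1, 0, 0)
     R1 -= 1/2·R2  ⇒  (0, 1, 0)

rank = 3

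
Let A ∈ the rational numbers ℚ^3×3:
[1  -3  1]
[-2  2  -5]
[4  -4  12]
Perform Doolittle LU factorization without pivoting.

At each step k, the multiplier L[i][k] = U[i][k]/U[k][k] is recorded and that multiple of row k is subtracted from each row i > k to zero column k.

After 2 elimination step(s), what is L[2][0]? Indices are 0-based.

k=0: U[0][0]=1
  eliminate (1,0): mult=-2, new row 1: (0, -4, -3); set L[1][0]=-2
  eliminate (2,0): mult=4, new row 2: (0, 8, 8); set L[2][0]=4
k=1: U[1][1]=-4
  eliminate (2,1): mult=-2, new row 2: (0, 0, 2); set L[2][1]=-2

L[2][0] = 4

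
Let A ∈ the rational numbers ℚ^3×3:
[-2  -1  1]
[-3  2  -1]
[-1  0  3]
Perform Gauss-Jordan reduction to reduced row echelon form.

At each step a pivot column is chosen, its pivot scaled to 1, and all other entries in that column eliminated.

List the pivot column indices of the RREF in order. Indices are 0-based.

pivot columns: 0, 1, 2

pivot(0,0)=-2: scale R0 → (1, 1/2, -1/2)
  clear (1,0): R1 −= (-3)R0 → (0, 7/2, -5/2)
  clear (2,0): R2 −= (-1)R0 → (0, 1/2, 5/2)
pivot(1,1)=7/2: scale R1 → (0, 1, -5/7)
  clear (0,1): R0 −= (1/2)R1 → (1, 0, -1/7)
  clear (2,1): R2 −= (1/2)R1 → (0, 0, 20/7)
pivot(2,2)=20/7: scale R2 → (0, 0, 1)
  clear (0,2): R0 −= (-1/7)R2 → (1, 0, 0)
  clear (1,2): R1 −= (-5/7)R2 → (0, 1, 0)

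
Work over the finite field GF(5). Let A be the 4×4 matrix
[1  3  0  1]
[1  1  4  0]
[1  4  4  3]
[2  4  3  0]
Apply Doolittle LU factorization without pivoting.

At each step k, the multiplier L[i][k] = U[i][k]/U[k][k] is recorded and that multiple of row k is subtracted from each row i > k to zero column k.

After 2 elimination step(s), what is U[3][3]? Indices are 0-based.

U[3][3] = 4

Step 1: pivot at (0,0) is 1.
  row1 ← row1 − (1)·row0  ⇒  L[1][0]=1, U row1=(0, 3, 4, 4)
  row2 ← row2 − (1)·row0  ⇒  L[2][0]=1, U row2=(0, 1, 4, 2)
  row3 ← row3 − (2)·row0  ⇒  L[3][0]=2, U row3=(0, 3, 3, 3)
Step 2: pivot at (1,1) is 3.
  row2 ← row2 − (2)·row1  ⇒  L[2][1]=2, U row2=(0, 0, 1, 4)
  row3 ← row3 − (1)·row1  ⇒  L[3][1]=1, U row3=(0, 0, 4, 4)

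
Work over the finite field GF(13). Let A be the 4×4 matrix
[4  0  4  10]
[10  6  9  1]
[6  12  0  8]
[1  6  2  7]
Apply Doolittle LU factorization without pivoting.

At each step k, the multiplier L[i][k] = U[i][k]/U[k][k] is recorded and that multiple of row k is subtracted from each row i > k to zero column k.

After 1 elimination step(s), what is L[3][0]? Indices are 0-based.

L[3][0] = 10

Step 1: pivot at (0,0) is 4.
  row1 ← row1 − (9)·row0  ⇒  L[1][0]=9, U row1=(0, 6, 12, 2)
  row2 ← row2 − (8)·row0  ⇒  L[2][0]=8, U row2=(0, 12, 7, 6)
  row3 ← row3 − (10)·row0  ⇒  L[3][0]=10, U row3=(0, 6, 1, 11)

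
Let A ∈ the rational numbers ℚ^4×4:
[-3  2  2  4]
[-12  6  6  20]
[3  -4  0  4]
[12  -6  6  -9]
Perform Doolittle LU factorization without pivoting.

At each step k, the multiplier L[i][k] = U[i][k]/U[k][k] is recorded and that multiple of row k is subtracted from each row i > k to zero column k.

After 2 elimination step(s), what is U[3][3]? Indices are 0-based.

[col 0] pivot -3
  R1 -= 4*R0 → (0, -2, -2, 4)  (L[1][0] := 4)
  R2 -= -1*R0 → (0, -2, 2, 8)  (L[2][0] := -1)
  R3 -= -4*R0 → (0, 2, 14, 7)  (L[3][0] := -4)
[col 1] pivot -2
  R2 -= 1*R1 → (0, 0, 4, 4)  (L[2][1] := 1)
  R3 -= -1*R1 → (0, 0, 12, 11)  (L[3][1] := -1)

U[3][3] = 11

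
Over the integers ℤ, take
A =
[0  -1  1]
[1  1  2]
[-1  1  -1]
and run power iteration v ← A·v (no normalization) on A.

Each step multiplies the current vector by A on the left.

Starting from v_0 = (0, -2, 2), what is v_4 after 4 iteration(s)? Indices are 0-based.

v_4 = (6, 4, -10)

v_0 = (0, -2, 2).
v_1 = A·v_0 = (4, 2, -4).
v_2 = A·v_1 = (-6, -2, 2).
v_3 = A·v_2 = (4, -4, 2).
v_4 = A·v_3 = (6, 4, -10).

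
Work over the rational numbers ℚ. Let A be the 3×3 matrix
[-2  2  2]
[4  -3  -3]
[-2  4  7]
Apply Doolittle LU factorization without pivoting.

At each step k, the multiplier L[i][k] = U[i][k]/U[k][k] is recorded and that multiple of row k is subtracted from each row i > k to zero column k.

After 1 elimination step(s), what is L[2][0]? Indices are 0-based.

L[2][0] = 1

[col 0] pivot -2
  R1 -= -2*R0 → (0, 1, 1)  (L[1][0] := -2)
  R2 -= 1*R0 → (0, 2, 5)  (L[2][0] := 1)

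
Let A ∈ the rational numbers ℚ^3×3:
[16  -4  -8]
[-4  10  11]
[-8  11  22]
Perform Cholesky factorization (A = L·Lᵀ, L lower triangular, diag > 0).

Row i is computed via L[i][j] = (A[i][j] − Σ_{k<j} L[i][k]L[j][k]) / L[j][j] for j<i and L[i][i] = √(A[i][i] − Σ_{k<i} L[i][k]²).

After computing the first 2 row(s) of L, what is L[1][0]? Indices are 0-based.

Step 1: L[0][0] = √(16) = 4.
  L[1][0] = (-4) / L[0][0] = -1.
Step 2: L[1][1] = √(9) = 3.

L[1][0] = -1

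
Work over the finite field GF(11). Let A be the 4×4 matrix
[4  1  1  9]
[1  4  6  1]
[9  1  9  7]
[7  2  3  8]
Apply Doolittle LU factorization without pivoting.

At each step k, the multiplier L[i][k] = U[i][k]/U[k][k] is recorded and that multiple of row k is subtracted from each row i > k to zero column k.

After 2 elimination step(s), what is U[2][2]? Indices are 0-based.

U[2][2] = 5

k=0: U[0][0]=4
  eliminate (1,0): mult=3, new row 1: (0, 1, 3, 7); set L[1][0]=3
  eliminate (2,0): mult=5, new row 2: (0, 7, 4, 6); set L[2][0]=5
  eliminate (3,0): mult=10, new row 3: (0, 3, 4, 6); set L[3][0]=10
k=1: U[1][1]=1
  eliminate (2,1): mult=7, new row 2: (0, 0, 5, 1); set L[2][1]=7
  eliminate (3,1): mult=3, new row 3: (0, 0, 6, 7); set L[3][1]=3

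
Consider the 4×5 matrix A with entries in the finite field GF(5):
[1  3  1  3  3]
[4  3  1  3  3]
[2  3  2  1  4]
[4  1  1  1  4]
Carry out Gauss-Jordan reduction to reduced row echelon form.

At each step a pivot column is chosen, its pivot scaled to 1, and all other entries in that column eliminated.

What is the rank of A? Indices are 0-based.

step 1: normalize row 0 (÷1) = (1, 3, 1, 3, 3)
  row 1: subtract 4×row0 = (0, 1, 2, 1, 1)
  row 2: subtract 2×row0 = (0, 2, 0, 0, 3)
  row 3: subtract 4×row0 = (0, 4, 2, 4, 2)
step 2: normalize row 1 (÷1) = (0, 1, 2, 1, 1)
  row 0: subtract 3×row1 = (1, 0, 0, 0, 0)
  row 2: subtract 2×row1 = (0, 0, 1, 3, 1)
  row 3: subtract 4×row1 = (0, 0, 4, 0, 3)
step 3: normalize row 2 (÷1) = (0, 0, 1, 3, 1)
  row 1: subtract 2×row2 = (0, 1, 0, 0, 4)
  row 3: subtract 4×row2 = (0, 0, 0, 3, 4)
step 4: normalize row 3 (÷3) = (0, 0, 0, 1, 3)
  row 2: subtract 3×row3 = (0, 0, 1, 0, 2)

rank = 4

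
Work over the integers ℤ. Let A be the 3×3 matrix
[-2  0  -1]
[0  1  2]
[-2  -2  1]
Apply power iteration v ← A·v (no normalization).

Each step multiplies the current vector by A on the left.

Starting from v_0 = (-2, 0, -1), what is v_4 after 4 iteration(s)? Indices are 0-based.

v_0 = (-2, 0, -1).
v_1 = A·v_0 = (5, -2, 3).
v_2 = A·v_1 = (-13, 4, -3).
v_3 = A·v_2 = (29, -2, 15).
v_4 = A·v_3 = (-73, 28, -39).

v_4 = (-73, 28, -39)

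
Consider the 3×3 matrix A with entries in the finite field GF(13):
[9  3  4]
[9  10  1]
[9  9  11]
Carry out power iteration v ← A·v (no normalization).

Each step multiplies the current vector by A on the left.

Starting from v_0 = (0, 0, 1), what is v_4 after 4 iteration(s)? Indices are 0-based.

v_0 = (0, 0, 1).
v_1 = A·v_0 = (4, 1, 11).
v_2 = A·v_1 = (5, 5, 10).
v_3 = A·v_2 = (9, 1, 5).
v_4 = A·v_3 = (0, 5, 2).

v_4 = (0, 5, 2)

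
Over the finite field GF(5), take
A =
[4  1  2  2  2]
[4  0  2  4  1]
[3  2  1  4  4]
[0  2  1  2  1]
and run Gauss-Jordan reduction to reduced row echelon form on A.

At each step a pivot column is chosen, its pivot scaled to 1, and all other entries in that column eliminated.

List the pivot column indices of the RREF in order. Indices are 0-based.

pivot(0,0)=4: scale R0 → (1, 4, 3, 3, 3)
  clear (1,0): R1 −= (4)R0 → (0, 4, 0, 2, 4)
  clear (2,0): R2 −= (3)R0 → (0, 0, 2, 0, 0)
pivot(1,1)=4: scale R1 → (0, 1, 0, 3, 1)
  clear (0,1): R0 −= (4)R1 → (1, 0, 3, 1, 4)
  clear (3,1): R3 −= (2)R1 → (0, 0, 1, 1, 4)
pivot(2,2)=2: scale R2 → (0, 0, 1, 0, 0)
  clear (0,2): R0 −= (3)R2 → (1, 0, 0, 1, 4)
  clear (3,2): R3 −= (1)R2 → (0, 0, 0, 1, 4)
pivot(3,3)=1: scale R3 → (0, 0, 0, 1, 4)
  clear (0,3): R0 −= (1)R3 → (1, 0, 0, 0, 0)
  clear (1,3): R1 −= (3)R3 → (0, 1, 0, 0, 4)

pivot columns: 0, 1, 2, 3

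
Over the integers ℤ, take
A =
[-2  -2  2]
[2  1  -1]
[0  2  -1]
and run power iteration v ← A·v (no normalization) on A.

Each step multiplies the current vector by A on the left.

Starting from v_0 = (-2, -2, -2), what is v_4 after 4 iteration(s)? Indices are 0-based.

v_4 = (60, -46, -10)

v_0 = (-2, -2, -2).
v_1 = A·v_0 = (4, -4, -2).
v_2 = A·v_1 = (-4, 6, -6).
v_3 = A·v_2 = (-16, 4, 18).
v_4 = A·v_3 = (60, -46, -10).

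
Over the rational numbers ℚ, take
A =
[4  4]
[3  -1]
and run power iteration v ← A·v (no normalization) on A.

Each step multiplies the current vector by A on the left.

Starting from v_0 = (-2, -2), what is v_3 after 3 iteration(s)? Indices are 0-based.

v_0 = (-2, -2).
v_1 = A·v_0 = (-16, -4).
v_2 = A·v_1 = (-80, -44).
v_3 = A·v_2 = (-496, -196).

v_3 = (-496, -196)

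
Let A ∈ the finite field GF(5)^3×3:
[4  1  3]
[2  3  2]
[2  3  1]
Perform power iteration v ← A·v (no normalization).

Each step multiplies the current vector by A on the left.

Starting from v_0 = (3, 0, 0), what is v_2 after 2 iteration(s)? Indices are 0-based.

v_0 = (3, 0, 0).
v_1 = A·v_0 = (2, 1, 1).
v_2 = A·v_1 = (2, 4, 3).

v_2 = (2, 4, 3)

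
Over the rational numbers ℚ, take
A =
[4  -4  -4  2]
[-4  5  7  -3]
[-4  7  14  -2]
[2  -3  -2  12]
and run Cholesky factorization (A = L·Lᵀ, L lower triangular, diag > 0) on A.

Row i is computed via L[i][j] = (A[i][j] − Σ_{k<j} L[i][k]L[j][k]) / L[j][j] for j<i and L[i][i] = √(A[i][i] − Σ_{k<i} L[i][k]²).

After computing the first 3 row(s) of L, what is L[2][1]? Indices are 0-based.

L[2][1] = 3

Step 1: L[0][0] = √(4) = 2.
  L[1][0] = (-4) / L[0][0] = -2.
Step 2: L[1][1] = √(1) = 1.
  L[2][0] = (-4) / L[0][0] = -2.
  L[2][1] = (3) / L[1][1] = 3.
Step 3: L[2][2] = √(1) = 1.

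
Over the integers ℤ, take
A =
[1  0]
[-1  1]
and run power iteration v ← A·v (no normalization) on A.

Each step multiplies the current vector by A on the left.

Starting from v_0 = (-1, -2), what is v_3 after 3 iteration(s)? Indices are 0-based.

v_0 = (-1, -2).
v_1 = A·v_0 = (-1, -1).
v_2 = A·v_1 = (-1, 0).
v_3 = A·v_2 = (-1, 1).

v_3 = (-1, 1)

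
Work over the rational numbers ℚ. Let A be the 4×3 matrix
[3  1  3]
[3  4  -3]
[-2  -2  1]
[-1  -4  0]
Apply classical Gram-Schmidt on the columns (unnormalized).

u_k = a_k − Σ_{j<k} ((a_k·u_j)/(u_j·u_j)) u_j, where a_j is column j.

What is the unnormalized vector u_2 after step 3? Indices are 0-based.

Step 1: u_0 = a_0 = (3, 3, -2, -1).
Step 2: u_1 = a_1 − (1)·u_0 = (-2, 1, 0, -3).
Step 3: u_2 = a_2 − (-2/23)·u_0 − (-9/14)·u_1 = (318/161, -675/322, 19/23, -649/322).

u_2 = (318/161, -675/322, 19/23, -649/322)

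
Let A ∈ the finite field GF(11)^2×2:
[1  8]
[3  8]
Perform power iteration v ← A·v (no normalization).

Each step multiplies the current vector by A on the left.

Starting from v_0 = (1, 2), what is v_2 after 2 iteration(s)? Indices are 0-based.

v_0 = (1, 2).
v_1 = A·v_0 = (6, 8).
v_2 = A·v_1 = (4, 5).

v_2 = (4, 5)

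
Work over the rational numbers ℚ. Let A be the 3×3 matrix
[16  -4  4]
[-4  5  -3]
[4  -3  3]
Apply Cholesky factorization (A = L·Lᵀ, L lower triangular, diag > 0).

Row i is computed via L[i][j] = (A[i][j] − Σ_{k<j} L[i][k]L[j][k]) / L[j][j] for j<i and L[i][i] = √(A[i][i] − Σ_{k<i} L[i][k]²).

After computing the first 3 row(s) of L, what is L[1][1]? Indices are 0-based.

L[1][1] = 2

Step 1: L[0][0] = √(16) = 4.
  L[1][0] = (-4) / L[0][0] = -1.
Step 2: L[1][1] = √(4) = 2.
  L[2][0] = (4) / L[0][0] = 1.
  L[2][1] = (-2) / L[1][1] = -1.
Step 3: L[2][2] = √(1) = 1.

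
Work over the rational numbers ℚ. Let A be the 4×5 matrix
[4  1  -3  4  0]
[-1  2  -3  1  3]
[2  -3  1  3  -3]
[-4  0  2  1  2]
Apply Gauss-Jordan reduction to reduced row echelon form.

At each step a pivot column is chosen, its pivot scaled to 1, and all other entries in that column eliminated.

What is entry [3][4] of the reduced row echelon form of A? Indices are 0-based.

M[3][4] = 15/74

step 1: normalize row 0 (÷4) = (1, 1/4, -3/4, 1, 0)
  row 1: subtract -1×row0 = (0, 9/4, -15/4, 2, 3)
  row 2: subtract 2×row0 = (0, -7/2, 5/2, 1, -3)
  row 3: subtract -4×row0 = (0, 1, -1, 5, 2)
step 2: normalize row 1 (÷9/4) = (0, 1, -5/3, 8/9, 4/3)
  row 0: subtract 1/4×row1 = (1, 0, -1/3, 7/9, -1/3)
  row 2: subtract -7/2×row1 = (0, 0, -10/3, 37/9, 5/3)
  row 3: subtract 1×row1 = (0, 0, 2/3, 37/9, 2/3)
step 3: normalize row 2 (÷-10/3) = (0, 0, 1, -37/30, -1/2)
  row 0: subtract -1/3×row2 = (1, 0, 0, 11/30, -1/2)
  row 1: subtract -5/3×row2 = (0, 1, 0, -7/6, 1/2)
  row 3: subtract 2/3×row2 = (0, 0, 0, 74/15, 1)
step 4: normalize row 3 (÷74/15) = (0, 0, 0, 1, 15/74)
  row 0: subtract 11/30×row3 = (1, 0, 0, 0, -85/148)
  row 1: subtract -7/6×row3 = (0, 1, 0, 0, 109/148)
  row 2: subtract -37/30×row3 = (0, 0, 1, 0, -1/4)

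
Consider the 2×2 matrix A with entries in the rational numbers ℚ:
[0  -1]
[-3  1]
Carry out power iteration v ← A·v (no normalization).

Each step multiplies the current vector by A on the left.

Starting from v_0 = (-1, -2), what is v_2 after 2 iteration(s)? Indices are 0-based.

v_2 = (-1, -5)

v_0 = (-1, -2).
v_1 = A·v_0 = (2, 1).
v_2 = A·v_1 = (-1, -5).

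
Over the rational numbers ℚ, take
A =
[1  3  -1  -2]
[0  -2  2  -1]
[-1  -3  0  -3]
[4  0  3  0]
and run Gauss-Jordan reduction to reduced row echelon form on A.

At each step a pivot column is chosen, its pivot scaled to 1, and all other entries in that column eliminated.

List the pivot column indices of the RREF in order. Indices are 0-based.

step 1: normalize row 0 (÷1) = (1, 3, -1, -2)
  row 2: subtract -1×row0 = (0, 0, -1, -5)
  row 3: subtract 4×row0 = (0, -12, 7, 8)
step 2: normalize row 1 (÷-2) = (0, 1, -1, 1/2)
  row 0: subtract 3×row1 = (1, 0, 2, -7/2)
  row 3: subtract -12×row1 = (0, 0, -5, 14)
step 3: normalize row 2 (÷-1) = (0, 0, 1, 5)
  row 0: subtract 2×row2 = (1, 0, 0, -27/2)
  row 1: subtract -1×row2 = (0, 1, 0, 11/2)
  row 3: subtract -5×row2 = (0, 0, 0, 39)
step 4: normalize row 3 (÷39) = (0, 0, 0, 1)
  row 0: subtract -27/2×row3 = (1, 0, 0, 0)
  row 1: subtract 11/2×row3 = (0, 1, 0, 0)
  row 2: subtract 5×row3 = (0, 0, 1, 0)

pivot columns: 0, 1, 2, 3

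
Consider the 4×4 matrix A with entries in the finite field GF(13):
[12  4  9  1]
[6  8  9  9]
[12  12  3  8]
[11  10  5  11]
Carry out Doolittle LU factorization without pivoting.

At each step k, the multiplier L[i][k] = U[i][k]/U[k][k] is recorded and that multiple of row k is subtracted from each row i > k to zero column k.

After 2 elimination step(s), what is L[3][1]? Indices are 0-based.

L[3][1] = 9

Step 1: pivot at (0,0) is 12.
  row1 ← row1 − (7)·row0  ⇒  L[1][0]=7, U row1=(0, 6, 11, 2)
  row2 ← row2 − (1)·row0  ⇒  L[2][0]=1, U row2=(0, 8, 7, 7)
  row3 ← row3 − (2)·row0  ⇒  L[3][0]=2, U row3=(0, 2, 0, 9)
Step 2: pivot at (1,1) is 6.
  row2 ← row2 − (10)·row1  ⇒  L[2][1]=10, U row2=(0, 0, 1, 0)
  row3 ← row3 − (9)·row1  ⇒  L[3][1]=9, U row3=(0, 0, 5, 4)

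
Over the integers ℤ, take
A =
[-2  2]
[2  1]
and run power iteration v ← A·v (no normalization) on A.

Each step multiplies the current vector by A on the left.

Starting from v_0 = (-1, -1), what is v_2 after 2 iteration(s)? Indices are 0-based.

v_0 = (-1, -1).
v_1 = A·v_0 = (0, -3).
v_2 = A·v_1 = (-6, -3).

v_2 = (-6, -3)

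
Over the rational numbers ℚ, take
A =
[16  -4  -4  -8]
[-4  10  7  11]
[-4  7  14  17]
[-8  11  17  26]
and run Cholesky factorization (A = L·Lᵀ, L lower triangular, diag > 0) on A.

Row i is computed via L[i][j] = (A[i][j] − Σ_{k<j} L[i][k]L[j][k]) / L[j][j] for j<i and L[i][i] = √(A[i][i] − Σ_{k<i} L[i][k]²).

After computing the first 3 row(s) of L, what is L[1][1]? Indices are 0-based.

L[1][1] = 3

Step 1: L[0][0] = √(16) = 4.
  L[1][0] = (-4) / L[0][0] = -1.
Step 2: L[1][1] = √(9) = 3.
  L[2][0] = (-4) / L[0][0] = -1.
  L[2][1] = (6) / L[1][1] = 2.
Step 3: L[2][2] = √(9) = 3.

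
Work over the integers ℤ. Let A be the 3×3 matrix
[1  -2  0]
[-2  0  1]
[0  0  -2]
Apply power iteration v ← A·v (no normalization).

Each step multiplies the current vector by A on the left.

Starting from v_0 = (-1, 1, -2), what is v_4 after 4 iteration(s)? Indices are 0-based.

v_4 = (-19, 62, -32)

v_0 = (-1, 1, -2).
v_1 = A·v_0 = (-3, 0, 4).
v_2 = A·v_1 = (-3, 10, -8).
v_3 = A·v_2 = (-23, -2, 16).
v_4 = A·v_3 = (-19, 62, -32).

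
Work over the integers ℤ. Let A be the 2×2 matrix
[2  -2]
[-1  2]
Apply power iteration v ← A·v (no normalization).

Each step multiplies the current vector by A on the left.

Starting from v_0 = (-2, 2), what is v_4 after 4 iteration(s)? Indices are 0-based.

v_4 = (-328, 232)

v_0 = (-2, 2).
v_1 = A·v_0 = (-8, 6).
v_2 = A·v_1 = (-28, 20).
v_3 = A·v_2 = (-96, 68).
v_4 = A·v_3 = (-328, 232).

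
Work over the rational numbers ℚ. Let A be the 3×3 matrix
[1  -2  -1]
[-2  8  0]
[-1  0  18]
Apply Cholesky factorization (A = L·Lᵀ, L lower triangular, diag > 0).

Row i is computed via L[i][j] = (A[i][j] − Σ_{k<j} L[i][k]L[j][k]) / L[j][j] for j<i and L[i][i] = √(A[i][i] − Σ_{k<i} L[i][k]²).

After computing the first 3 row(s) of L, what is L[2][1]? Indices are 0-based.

L[2][1] = -1

Step 1: L[0][0] = √(1) = 1.
  L[1][0] = (-2) / L[0][0] = -2.
Step 2: L[1][1] = √(4) = 2.
  L[2][0] = (-1) / L[0][0] = -1.
  L[2][1] = (-2) / L[1][1] = -1.
Step 3: L[2][2] = √(16) = 4.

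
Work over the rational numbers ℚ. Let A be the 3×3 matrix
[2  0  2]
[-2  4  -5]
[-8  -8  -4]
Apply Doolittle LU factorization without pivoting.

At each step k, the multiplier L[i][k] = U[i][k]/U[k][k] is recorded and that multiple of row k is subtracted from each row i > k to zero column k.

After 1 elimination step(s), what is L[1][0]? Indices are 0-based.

L[1][0] = -1

k=0: U[0][0]=2
  eliminate (1,0): mult=-1, new row 1: (0, 4, -3); set L[1][0]=-1
  eliminate (2,0): mult=-4, new row 2: (0, -8, 4); set L[2][0]=-4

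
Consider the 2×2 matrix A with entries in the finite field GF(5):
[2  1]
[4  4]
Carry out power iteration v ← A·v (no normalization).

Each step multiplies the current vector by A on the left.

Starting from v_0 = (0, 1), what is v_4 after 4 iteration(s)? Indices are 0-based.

v_4 = (3, 4)

v_0 = (0, 1).
v_1 = A·v_0 = (1, 4).
v_2 = A·v_1 = (1, 0).
v_3 = A·v_2 = (2, 4).
v_4 = A·v_3 = (3, 4).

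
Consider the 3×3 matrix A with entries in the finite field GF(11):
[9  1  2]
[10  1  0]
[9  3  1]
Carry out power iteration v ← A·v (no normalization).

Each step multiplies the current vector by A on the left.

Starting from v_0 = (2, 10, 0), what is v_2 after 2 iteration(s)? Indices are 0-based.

v_2 = (4, 2, 5)

v_0 = (2, 10, 0).
v_1 = A·v_0 = (6, 8, 4).
v_2 = A·v_1 = (4, 2, 5).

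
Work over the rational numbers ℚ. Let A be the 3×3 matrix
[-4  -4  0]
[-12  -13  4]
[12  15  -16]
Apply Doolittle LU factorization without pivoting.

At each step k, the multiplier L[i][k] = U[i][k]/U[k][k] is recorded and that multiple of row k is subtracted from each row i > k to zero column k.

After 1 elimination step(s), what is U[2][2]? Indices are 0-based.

Step 1: pivot at (0,0) is -4.
  row1 ← row1 − (3)·row0  ⇒  L[1][0]=3, U row1=(0, -1, 4)
  row2 ← row2 − (-3)·row0  ⇒  L[2][0]=-3, U row2=(0, 3, -16)

U[2][2] = -16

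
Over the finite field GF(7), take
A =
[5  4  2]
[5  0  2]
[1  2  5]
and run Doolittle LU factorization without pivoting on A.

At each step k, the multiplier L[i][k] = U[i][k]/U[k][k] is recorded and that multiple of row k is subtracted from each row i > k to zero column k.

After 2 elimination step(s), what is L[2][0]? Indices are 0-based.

Step 1: pivot at (0,0) is 5.
  row1 ← row1 − (1)·row0  ⇒  L[1][0]=1, U row1=(0, 3, 0)
  row2 ← row2 − (3)·row0  ⇒  L[2][0]=3, U row2=(0, 4, 6)
Step 2: pivot at (1,1) is 3.
  row2 ← row2 − (6)·row1  ⇒  L[2][1]=6, U row2=(0, 0, 6)

L[2][0] = 3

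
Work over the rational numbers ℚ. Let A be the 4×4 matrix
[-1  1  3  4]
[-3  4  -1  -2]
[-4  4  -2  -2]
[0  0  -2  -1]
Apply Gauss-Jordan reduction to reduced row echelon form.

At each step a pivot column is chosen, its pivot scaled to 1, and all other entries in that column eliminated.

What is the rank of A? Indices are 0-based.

[1] R0 /= -1  ⇒  (1, -1, -3, -4)
     R1 -= -3·R0  ⇒  (0, 1, -10, -14)
     R2 -= -4·R0  ⇒  (0, 0, -14, -18)
[2] R1 /= 1  ⇒  (0, 1, -10, -14)
     R0 -= -1·R1  ⇒  (1, 0, -13, -18)
[3] R2 /= -14  ⇒  (0, 0, 1, 9/7)
     R0 -= -13·R2  ⇒  (1, 0, 0, -9/7)
     R1 -= -10·R2  ⇒  (0, 1, 0, -8/7)
     R3 -= -2·R2  ⇒  (0, 0, 0, 11/7)
[4] R3 /= 11/7  ⇒  (0, 0, 0, 1)
     R0 -= -9/7·R3  ⇒  (1, 0, 0, 0)
     R1 -= -8/7·R3  ⇒  (0, 1, 0, 0)
     R2 -= 9/7·R3  ⇒  (0, 0, 1, 0)

rank = 4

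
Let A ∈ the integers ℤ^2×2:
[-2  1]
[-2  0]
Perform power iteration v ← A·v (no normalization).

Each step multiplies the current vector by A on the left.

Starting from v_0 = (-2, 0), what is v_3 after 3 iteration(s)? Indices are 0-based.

v_3 = (0, 8)

v_0 = (-2, 0).
v_1 = A·v_0 = (4, 4).
v_2 = A·v_1 = (-4, -8).
v_3 = A·v_2 = (0, 8).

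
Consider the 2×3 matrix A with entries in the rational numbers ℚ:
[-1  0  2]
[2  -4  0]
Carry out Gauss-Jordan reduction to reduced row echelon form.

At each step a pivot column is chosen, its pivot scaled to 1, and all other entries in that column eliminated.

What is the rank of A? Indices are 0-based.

[1] R0 /= -1  ⇒  (1, 0, -2)
     R1 -= 2·R0  ⇒  (0, -4, 4)
[2] R1 /= -4  ⇒  (0, 1, -1)

rank = 2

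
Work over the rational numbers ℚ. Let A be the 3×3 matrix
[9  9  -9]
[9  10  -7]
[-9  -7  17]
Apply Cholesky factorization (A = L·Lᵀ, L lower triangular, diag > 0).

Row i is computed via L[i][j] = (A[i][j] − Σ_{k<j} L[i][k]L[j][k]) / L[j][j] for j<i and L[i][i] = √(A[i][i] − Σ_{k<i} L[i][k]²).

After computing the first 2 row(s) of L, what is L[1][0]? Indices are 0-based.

L[1][0] = 3

Step 1: L[0][0] = √(9) = 3.
  L[1][0] = (9) / L[0][0] = 3.
Step 2: L[1][1] = √(1) = 1.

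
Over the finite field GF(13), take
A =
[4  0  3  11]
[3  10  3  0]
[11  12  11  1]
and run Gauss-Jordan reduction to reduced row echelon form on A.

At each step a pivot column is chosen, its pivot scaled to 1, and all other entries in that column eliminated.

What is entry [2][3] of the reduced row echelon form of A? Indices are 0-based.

M[2][3] = 5

step 1: normalize row 0 (÷4) = (1, 0, 4, 6)
  row 1: subtract 3×row0 = (0, 10, 4, 8)
  row 2: subtract 11×row0 = (0, 12, 6, 0)
step 2: normalize row 1 (÷10) = (0, 1, 3, 6)
  row 2: subtract 12×row1 = (0, 0, 9, 6)
step 3: normalize row 2 (÷9) = (0, 0, 1, 5)
  row 0: subtract 4×row2 = (1, 0, 0, 12)
  row 1: subtract 3×row2 = (0, 1, 0, 4)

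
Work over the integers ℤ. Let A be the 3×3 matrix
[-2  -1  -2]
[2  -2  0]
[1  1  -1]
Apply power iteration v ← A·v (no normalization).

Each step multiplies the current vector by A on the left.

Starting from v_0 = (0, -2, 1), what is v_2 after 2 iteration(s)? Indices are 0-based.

v_0 = (0, -2, 1).
v_1 = A·v_0 = (0, 4, -3).
v_2 = A·v_1 = (2, -8, 7).

v_2 = (2, -8, 7)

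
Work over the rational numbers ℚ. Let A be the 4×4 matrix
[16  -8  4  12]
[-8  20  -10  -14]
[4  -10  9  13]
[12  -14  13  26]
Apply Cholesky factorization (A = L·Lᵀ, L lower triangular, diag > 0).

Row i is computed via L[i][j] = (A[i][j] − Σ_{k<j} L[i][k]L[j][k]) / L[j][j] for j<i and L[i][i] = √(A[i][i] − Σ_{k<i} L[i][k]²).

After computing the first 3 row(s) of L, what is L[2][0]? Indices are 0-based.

L[2][0] = 1

Step 1: L[0][0] = √(16) = 4.
  L[1][0] = (-8) / L[0][0] = -2.
Step 2: L[1][1] = √(16) = 4.
  L[2][0] = (4) / L[0][0] = 1.
  L[2][1] = (-8) / L[1][1] = -2.
Step 3: L[2][2] = √(4) = 2.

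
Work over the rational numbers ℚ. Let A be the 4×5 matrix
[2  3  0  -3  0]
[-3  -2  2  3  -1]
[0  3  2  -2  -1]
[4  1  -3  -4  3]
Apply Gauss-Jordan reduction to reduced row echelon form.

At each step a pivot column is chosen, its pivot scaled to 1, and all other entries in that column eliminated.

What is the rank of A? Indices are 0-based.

rank = 4

step 1: normalize row 0 (÷2) = (1, 3/2, 0, -3/2, 0)
  row 1: subtract -3×row0 = (0, 5/2, 2, -3/2, -1)
  row 3: subtract 4×row0 = (0, -5, -3, 2, 3)
step 2: normalize row 1 (÷5/2) = (0, 1, 4/5, -3/5, -2/5)
  row 0: subtract 3/2×row1 = (1, 0, -6/5, -3/5, 3/5)
  row 2: subtract 3×row1 = (0, 0, -2/5, -1/5, 1/5)
  row 3: subtract -5×row1 = (0, 0, 1, -1, 1)
step 3: normalize row 2 (÷-2/5) = (0, 0, 1, 1/2, -1/2)
  row 0: subtract -6/5×row2 = (1, 0, 0, 0, 0)
  row 1: subtract 4/5×row2 = (0, 1, 0, -1, 0)
  row 3: subtract 1×row2 = (0, 0, 0, -3/2, 3/2)
step 4: normalize row 3 (÷-3/2) = (0, 0, 0, 1, -1)
  row 1: subtract -1×row3 = (0, 1, 0, 0, -1)
  row 2: subtract 1/2×row3 = (0, 0, 1, 0, 0)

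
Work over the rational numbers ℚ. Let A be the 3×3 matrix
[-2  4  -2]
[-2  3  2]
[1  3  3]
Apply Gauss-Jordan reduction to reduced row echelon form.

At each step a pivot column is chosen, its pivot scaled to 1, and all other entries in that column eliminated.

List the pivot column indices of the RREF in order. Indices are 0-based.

[1] R0 /= -2  ⇒  (1, -2, 1)
     R1 -= -2·R0  ⇒  (0, -1, 4)
     R2 -= 1·R0  ⇒  (0, 5, 2)
[2] R1 /= -1  ⇒  (0, 1, -4)
     R0 -= -2·R1  ⇒  (1, 0, -7)
     R2 -= 5·R1  ⇒  (0, 0, 22)
[3] R2 /= 22  ⇒  (0, 0, 1)
     R0 -= -7·R2  ⇒  (1, 0, 0)
     R1 -= -4·R2  ⇒  (0, 1, 0)

pivot columns: 0, 1, 2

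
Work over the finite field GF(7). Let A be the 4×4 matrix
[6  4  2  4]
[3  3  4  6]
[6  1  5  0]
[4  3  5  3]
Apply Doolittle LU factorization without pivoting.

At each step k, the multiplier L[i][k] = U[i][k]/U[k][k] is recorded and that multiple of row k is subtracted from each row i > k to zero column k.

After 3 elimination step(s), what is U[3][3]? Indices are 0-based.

Step 1: pivot at (0,0) is 6.
  row1 ← row1 − (4)·row0  ⇒  L[1][0]=4, U row1=(0, 1, 3, 4)
  row2 ← row2 − (1)·row0  ⇒  L[2][0]=1, U row2=(0, 4, 3, 3)
  row3 ← row3 − (3)·row0  ⇒  L[3][0]=3, U row3=(0, 5, 6, 5)
Step 2: pivot at (1,1) is 1.
  row2 ← row2 − (4)·row1  ⇒  L[2][1]=4, U row2=(0, 0, 5, 1)
  row3 ← row3 − (5)·row1  ⇒  L[3][1]=5, U row3=(0, 0, 5, 6)
Step 3: pivot at (2,2) is 5.
  row3 ← row3 − (1)·row2  ⇒  L[3][2]=1, U row3=(0, 0, 0, 5)

U[3][3] = 5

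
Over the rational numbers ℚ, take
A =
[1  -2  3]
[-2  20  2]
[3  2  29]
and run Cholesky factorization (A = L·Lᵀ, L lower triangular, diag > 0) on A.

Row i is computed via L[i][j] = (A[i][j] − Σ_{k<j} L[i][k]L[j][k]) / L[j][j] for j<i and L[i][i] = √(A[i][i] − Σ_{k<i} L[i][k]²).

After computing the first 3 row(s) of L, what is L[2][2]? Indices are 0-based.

Step 1: L[0][0] = √(1) = 1.
  L[1][0] = (-2) / L[0][0] = -2.
Step 2: L[1][1] = √(16) = 4.
  L[2][0] = (3) / L[0][0] = 3.
  L[2][1] = (8) / L[1][1] = 2.
Step 3: L[2][2] = √(16) = 4.

L[2][2] = 4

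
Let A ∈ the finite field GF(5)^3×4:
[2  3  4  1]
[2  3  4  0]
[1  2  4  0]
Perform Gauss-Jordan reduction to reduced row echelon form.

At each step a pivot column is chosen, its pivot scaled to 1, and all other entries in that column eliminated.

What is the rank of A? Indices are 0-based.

rank = 3

step 1: normalize row 0 (÷2) = (1, 4, 2, 3)
  row 1: subtract 2×row0 = (0, 0, 0, 4)
  row 2: subtract 1×row0 = (0, 3, 2, 2)
step 2: exchange rows 1,2
step 2: normalize row 1 (÷3) = (0, 1, 4, 4)
  row 0: subtract 4×row1 = (1, 0, 1, 2)
skip col 2 (zero from row 2)
step 3: normalize row 2 (÷4) = (0, 0, 0, 1)
  row 0: subtract 2×row2 = (1, 0, 1, 0)
  row 1: subtract 4×row2 = (0, 1, 4, 0)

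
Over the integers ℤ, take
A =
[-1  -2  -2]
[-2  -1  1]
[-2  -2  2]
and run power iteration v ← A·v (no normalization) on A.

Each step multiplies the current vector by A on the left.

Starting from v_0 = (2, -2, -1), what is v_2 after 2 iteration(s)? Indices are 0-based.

v_2 = (6, -7, -6)

v_0 = (2, -2, -1).
v_1 = A·v_0 = (4, -3, -2).
v_2 = A·v_1 = (6, -7, -6).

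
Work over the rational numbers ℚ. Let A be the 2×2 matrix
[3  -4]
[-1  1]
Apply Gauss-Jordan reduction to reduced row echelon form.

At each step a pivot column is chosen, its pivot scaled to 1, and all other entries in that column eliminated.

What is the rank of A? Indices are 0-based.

rank = 2

[1] R0 /= 3  ⇒  (1, -4/3)
     R1 -= -1·R0  ⇒  (0, -1/3)
[2] R1 /= -1/3  ⇒  (0, 1)
     R0 -= -4/3·R1  ⇒  (1, 0)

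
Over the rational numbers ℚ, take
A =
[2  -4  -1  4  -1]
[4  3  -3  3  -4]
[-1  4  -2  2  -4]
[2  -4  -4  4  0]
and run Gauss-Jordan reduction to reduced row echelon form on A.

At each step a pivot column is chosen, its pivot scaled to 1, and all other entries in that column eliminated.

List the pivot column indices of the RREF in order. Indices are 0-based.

pivot columns: 0, 1, 2, 3

step 1: normalize row 0 (÷2) = (1, -2, -1/2, 2, -1/2)
  row 1: subtract 4×row0 = (0, 11, -1, -5, -2)
  row 2: subtract -1×row0 = (0, 2, -5/2, 4, -9/2)
  row 3: subtract 2×row0 = (0, 0, -3, 0, 1)
step 2: normalize row 1 (÷11) = (0, 1, -1/11, -5/11, -2/11)
  row 0: subtract -2×row1 = (1, 0, -15/22, 12/11, -19/22)
  row 2: subtract 2×row1 = (0, 0, -51/22, 54/11, -91/22)
step 3: normalize row 2 (÷-51/22) = (0, 0, 1, -36/17, 91/51)
  row 0: subtract -15/22×row2 = (1, 0, 0, -6/17, 6/17)
  row 1: subtract -1/11×row2 = (0, 1, 0, -11/17, -1/51)
  row 3: subtract -3×row2 = (0, 0, 0, -108/17, 108/17)
step 4: normalize row 3 (÷-108/17) = (0, 0, 0, 1, -1)
  row 0: subtract -6/17×row3 = (1, 0, 0, 0, 0)
  row 1: subtract -11/17×row3 = (0, 1, 0, 0, -2/3)
  row 2: subtract -36/17×row3 = (0, 0, 1, 0, -1/3)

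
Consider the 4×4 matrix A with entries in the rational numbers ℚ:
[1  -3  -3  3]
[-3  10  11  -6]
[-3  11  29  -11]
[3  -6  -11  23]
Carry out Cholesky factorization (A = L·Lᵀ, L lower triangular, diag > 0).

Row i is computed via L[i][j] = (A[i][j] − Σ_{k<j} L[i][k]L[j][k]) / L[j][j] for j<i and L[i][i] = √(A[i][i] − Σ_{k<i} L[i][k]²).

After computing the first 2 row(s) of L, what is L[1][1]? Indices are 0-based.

Step 1: L[0][0] = √(1) = 1.
  L[1][0] = (-3) / L[0][0] = -3.
Step 2: L[1][1] = √(1) = 1.

L[1][1] = 1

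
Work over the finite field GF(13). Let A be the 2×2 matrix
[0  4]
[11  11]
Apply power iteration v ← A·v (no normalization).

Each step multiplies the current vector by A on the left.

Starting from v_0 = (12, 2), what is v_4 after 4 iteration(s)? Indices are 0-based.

v_0 = (12, 2).
v_1 = A·v_0 = (8, 11).
v_2 = A·v_1 = (5, 1).
v_3 = A·v_2 = (4, 1).
v_4 = A·v_3 = (4, 3).

v_4 = (4, 3)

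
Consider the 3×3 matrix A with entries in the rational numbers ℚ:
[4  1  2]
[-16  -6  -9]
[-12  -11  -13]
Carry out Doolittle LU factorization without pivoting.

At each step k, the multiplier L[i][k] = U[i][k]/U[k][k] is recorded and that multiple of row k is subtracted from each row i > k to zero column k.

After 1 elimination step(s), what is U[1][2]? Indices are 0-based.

k=0: U[0][0]=4
  eliminate (1,0): mult=-4, new row 1: (0, -2, -1); set L[1][0]=-4
  eliminate (2,0): mult=-3, new row 2: (0, -8, -7); set L[2][0]=-3

U[1][2] = -1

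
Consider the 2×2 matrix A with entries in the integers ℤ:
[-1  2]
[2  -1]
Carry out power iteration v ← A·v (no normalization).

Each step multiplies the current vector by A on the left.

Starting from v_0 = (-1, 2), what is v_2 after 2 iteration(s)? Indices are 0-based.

v_2 = (-13, 14)

v_0 = (-1, 2).
v_1 = A·v_0 = (5, -4).
v_2 = A·v_1 = (-13, 14).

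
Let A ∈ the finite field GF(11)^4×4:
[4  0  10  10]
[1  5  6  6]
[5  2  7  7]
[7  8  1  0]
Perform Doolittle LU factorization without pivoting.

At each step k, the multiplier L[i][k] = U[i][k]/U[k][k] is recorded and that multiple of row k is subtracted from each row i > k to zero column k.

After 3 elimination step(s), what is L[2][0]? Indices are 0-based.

L[2][0] = 4

[col 0] pivot 4
  R1 -= 3*R0 → (0, 5, 9, 9)  (L[1][0] := 3)
  R2 -= 4*R0 → (0, 2, 0, 0)  (L[2][0] := 4)
  R3 -= 10*R0 → (0, 8, 0, 10)  (L[3][0] := 10)
[col 1] pivot 5
  R2 -= 7*R1 → (0, 0, 3, 3)  (L[2][1] := 7)
  R3 -= 6*R1 → (0, 0, 1, 0)  (L[3][1] := 6)
[col 2] pivot 3
  R3 -= 4*R2 → (0, 0, 0, 10)  (L[3][2] := 4)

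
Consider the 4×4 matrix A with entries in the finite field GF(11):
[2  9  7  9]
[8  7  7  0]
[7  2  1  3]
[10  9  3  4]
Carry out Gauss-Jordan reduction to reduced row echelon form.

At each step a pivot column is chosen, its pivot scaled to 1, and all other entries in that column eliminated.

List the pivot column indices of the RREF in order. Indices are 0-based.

step 1: normalize row 0 (÷2) = (1, 10, 9, 10)
  row 1: subtract 8×row0 = (0, 4, 1, 8)
  row 2: subtract 7×row0 = (0, 9, 4, 10)
  row 3: subtract 10×row0 = (0, 8, 1, 3)
step 2: normalize row 1 (÷4) = (0, 1, 3, 2)
  row 0: subtract 10×row1 = (1, 0, 1, 1)
  row 2: subtract 9×row1 = (0, 0, 10, 3)
  row 3: subtract 8×row1 = (0, 0, 10, 9)
step 3: normalize row 2 (÷10) = (0, 0, 1, 8)
  row 0: subtract 1×row2 = (1, 0, 0, 4)
  row 1: subtract 3×row2 = (0, 1, 0, 0)
  row 3: subtract 10×row2 = (0, 0, 0, 6)
step 4: normalize row 3 (÷6) = (0, 0, 0, 1)
  row 0: subtract 4×row3 = (1, 0, 0, 0)
  row 2: subtract 8×row3 = (0, 0, 1, 0)

pivot columns: 0, 1, 2, 3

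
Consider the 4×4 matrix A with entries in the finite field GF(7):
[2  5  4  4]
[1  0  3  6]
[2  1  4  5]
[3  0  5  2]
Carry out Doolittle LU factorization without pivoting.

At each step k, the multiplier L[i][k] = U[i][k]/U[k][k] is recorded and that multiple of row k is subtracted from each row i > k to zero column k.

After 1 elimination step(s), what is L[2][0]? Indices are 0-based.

L[2][0] = 1

[col 0] pivot 2
  R1 -= 4*R0 → (0, 1, 1, 4)  (L[1][0] := 4)
  R2 -= 1*R0 → (0, 3, 0, 1)  (L[2][0] := 1)
  R3 -= 5*R0 → (0, 3, 6, 3)  (L[3][0] := 5)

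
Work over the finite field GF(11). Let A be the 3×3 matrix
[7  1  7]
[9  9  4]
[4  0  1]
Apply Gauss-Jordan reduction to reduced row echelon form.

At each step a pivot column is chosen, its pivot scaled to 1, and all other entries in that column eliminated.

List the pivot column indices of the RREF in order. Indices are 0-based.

pivot(0,0)=7: scale R0 → (1, 8, 1)
  clear (1,0): R1 −= (9)R0 → (0, 3, 6)
  clear (2,0): R2 −= (4)R0 → (0, 1, 8)
pivot(1,1)=3: scale R1 → (0, 1, 2)
  clear (0,1): R0 −= (8)R1 → (1, 0, 7)
  clear (2,1): R2 −= (1)R1 → (0, 0, 6)
pivot(2,2)=6: scale R2 → (0, 0, 1)
  clear (0,2): R0 −= (7)R2 → (1, 0, 0)
  clear (1,2): R1 −= (2)R2 → (0, 1, 0)

pivot columns: 0, 1, 2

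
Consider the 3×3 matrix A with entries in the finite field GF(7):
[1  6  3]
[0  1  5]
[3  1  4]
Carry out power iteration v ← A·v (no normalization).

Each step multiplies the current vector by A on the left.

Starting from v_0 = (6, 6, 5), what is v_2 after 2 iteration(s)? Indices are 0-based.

v_0 = (6, 6, 5).
v_1 = A·v_0 = (1, 3, 2).
v_2 = A·v_1 = (4, 6, 0).

v_2 = (4, 6, 0)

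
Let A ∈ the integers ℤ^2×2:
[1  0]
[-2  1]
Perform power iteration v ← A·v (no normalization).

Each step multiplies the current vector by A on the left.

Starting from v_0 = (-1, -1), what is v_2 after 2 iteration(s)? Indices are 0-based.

v_0 = (-1, -1).
v_1 = A·v_0 = (-1, 1).
v_2 = A·v_1 = (-1, 3).

v_2 = (-1, 3)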